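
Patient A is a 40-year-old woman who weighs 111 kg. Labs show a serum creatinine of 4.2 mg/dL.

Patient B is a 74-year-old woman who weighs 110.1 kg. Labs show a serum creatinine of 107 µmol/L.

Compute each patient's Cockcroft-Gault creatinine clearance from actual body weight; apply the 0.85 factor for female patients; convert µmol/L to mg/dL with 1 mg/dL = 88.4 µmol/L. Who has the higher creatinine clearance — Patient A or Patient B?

Patient B

Patient A: CrCl = (140 − 40) × 111 / (72 × 4.2) × 0.85 = 11100.0 / 302.40 × 0.85 ≈ 31.2 mL/min
Patient B: SCr = 107 / 88.4 = 1.21 mg/dL
Patient B: CrCl = (140 − 74) × 110.1 / (72 × 1.21) × 0.85 = 7266.6 / 87.12 × 0.85 ≈ 70.9 mL/min
31.2 vs 70.9 mL/min → Patient B is higher.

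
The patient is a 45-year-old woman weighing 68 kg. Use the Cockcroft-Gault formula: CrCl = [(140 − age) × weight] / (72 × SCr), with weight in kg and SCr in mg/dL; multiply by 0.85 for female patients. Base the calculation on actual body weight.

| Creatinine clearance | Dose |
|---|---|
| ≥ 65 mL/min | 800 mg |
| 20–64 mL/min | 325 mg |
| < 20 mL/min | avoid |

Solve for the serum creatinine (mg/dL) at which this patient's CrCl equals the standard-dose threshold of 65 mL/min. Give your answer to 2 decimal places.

Standard dose requires CrCl ≥ 65 mL/min.
Set (140 − 45) × 68 × 0.85 / (72 × SCr) = 65
SCr = (140 − 45) × 68 × 0.85 / (72 × 65) = 1.173 mg/dL

1.17 mg/dL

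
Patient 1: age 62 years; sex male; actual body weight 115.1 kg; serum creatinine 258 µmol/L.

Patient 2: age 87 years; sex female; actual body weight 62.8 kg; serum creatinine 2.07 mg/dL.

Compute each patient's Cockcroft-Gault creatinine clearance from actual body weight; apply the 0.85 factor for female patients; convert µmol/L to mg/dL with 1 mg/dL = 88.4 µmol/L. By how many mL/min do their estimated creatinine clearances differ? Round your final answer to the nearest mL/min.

24 mL/min

Patient 1: SCr = 258 / 88.4 = 2.919 mg/dL
Patient 1: CrCl = (140 − 62) × 115.1 / (72 × 2.919) = 8977.8 / 210.17 ≈ 42.7 mL/min
Patient 2: CrCl = (140 − 87) × 62.8 / (72 × 2.07) × 0.85 = 3328.4 / 149.04 × 0.85 ≈ 19.0 mL/min
|42.7 − 19.0| = 23.7 mL/min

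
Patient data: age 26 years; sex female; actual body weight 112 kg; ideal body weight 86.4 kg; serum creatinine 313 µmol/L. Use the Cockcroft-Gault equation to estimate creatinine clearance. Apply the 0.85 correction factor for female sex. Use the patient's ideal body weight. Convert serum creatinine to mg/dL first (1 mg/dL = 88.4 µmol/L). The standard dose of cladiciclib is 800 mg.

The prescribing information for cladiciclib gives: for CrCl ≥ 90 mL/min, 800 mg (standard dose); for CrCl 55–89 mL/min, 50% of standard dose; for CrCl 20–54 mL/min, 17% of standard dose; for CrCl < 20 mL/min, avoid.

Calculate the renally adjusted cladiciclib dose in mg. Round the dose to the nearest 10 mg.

140 mg

SCr = 313 / 88.4 = 3.541 mg/dL
CrCl = (140 − 26) × 86.4 / (72 × 3.541) × 0.85 = 9849.6 / 254.95 × 0.85 ≈ 32.8 mL/min
CrCl ≈ 33 mL/min → bracket 20–54 mL/min.
17% of 800 mg = 136 mg → 140 mg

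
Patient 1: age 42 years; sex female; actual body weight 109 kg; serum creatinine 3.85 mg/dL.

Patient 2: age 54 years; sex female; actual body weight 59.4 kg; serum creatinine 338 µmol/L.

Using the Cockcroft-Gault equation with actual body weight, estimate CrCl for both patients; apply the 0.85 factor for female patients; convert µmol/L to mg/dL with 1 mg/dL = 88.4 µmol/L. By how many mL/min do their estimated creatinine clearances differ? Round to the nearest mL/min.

Patient 1: CrCl = (140 − 42) × 109 / (72 × 3.85) × 0.85 = 10682.0 / 277.20 × 0.85 ≈ 32.8 mL/min
Patient 2: SCr = 338 / 88.4 = 3.824 mg/dL
Patient 2: CrCl = (140 − 54) × 59.4 / (72 × 3.824) × 0.85 = 5108.4 / 275.33 × 0.85 ≈ 15.8 mL/min
|32.8 − 15.8| = 17.0 mL/min

17 mL/min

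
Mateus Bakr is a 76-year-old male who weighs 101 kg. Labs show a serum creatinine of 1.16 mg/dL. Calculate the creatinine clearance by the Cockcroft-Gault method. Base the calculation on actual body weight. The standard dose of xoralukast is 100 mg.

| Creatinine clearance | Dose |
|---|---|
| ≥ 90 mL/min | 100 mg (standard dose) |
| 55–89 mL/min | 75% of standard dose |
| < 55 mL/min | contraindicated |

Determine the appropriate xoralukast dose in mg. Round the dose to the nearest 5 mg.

CrCl = (140 − 76) × 101 / (72 × 1.16) = 6464.0 / 83.52 ≈ 77.4 mL/min
CrCl ≈ 77 mL/min → bracket 55–89 mL/min.
75% of 100 mg = 75 mg

75 mg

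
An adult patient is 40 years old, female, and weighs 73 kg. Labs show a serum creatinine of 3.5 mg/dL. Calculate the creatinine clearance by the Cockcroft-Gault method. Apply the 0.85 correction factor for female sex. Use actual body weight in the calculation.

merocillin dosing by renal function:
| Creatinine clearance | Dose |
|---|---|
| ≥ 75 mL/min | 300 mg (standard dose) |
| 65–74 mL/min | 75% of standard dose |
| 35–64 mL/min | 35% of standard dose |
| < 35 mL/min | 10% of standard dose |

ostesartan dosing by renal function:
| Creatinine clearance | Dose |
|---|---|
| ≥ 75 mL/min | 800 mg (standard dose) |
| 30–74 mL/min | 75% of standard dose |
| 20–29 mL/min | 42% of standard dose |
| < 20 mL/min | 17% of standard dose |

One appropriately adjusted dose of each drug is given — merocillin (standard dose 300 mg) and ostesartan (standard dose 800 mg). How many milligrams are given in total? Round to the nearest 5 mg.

365 mg

CrCl = (140 − 40) × 73 / (72 × 3.5) × 0.85 = 7300.0 / 252.00 × 0.85 ≈ 24.6 mL/min
CrCl ≈ 25 mL/min.
merocillin: < 35 mL/min → 10% of 300 mg = 30 mg.
ostesartan: 20–29 mL/min → 42% of 800 mg = 336 mg.
Total = 30 + 336 = 366 mg.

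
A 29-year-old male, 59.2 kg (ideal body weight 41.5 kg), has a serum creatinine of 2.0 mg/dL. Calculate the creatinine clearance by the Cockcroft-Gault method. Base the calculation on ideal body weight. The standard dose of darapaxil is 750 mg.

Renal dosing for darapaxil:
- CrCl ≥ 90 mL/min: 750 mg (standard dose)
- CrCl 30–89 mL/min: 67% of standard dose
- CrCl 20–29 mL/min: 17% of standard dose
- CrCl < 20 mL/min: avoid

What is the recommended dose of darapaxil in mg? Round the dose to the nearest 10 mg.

CrCl = (140 − 29) × 41.5 / (72 × 2) = 4606.5 / 144.00 ≈ 32.0 mL/min
CrCl ≈ 32 mL/min → bracket 30–89 mL/min.
67% of 750 mg = 502.5 mg → 500 mg

500 mg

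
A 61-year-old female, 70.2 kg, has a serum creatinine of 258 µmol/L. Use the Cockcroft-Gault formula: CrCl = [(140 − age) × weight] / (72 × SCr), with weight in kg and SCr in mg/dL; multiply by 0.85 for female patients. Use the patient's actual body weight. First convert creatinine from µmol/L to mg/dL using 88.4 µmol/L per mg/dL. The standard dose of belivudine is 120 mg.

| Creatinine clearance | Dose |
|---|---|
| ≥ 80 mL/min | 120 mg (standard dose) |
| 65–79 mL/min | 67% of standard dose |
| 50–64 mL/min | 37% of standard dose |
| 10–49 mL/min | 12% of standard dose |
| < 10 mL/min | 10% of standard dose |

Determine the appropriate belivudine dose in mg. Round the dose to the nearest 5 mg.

SCr = 258 / 88.4 = 2.919 mg/dL
CrCl = (140 − 61) × 70.2 / (72 × 2.919) × 0.85 = 5545.8 / 210.17 × 0.85 ≈ 22.4 mL/min
CrCl ≈ 22 mL/min → bracket 10–49 mL/min.
12% of 120 mg = 14.4 mg → 15 mg

15 mg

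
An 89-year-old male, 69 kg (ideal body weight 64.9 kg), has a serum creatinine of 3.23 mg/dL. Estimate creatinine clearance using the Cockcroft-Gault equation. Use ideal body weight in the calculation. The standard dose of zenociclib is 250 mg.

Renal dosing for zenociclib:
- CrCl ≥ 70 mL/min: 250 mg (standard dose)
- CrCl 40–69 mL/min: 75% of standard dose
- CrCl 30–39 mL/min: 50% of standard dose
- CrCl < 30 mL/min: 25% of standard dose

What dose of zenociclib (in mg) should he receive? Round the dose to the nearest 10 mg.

CrCl = (140 − 89) × 64.9 / (72 × 3.23) = 3309.9 / 232.56 ≈ 14.2 mL/min
CrCl ≈ 14 mL/min → bracket < 30 mL/min.
25% of 250 mg = 62.5 mg → 60 mg

60 mg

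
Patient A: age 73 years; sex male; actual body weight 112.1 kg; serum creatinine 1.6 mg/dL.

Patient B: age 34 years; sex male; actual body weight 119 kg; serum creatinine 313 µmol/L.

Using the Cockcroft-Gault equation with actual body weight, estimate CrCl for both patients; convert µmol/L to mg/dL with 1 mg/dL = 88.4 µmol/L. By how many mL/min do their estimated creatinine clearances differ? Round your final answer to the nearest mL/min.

Patient A: CrCl = (140 − 73) × 112.1 / (72 × 1.6) = 7510.7 / 115.20 ≈ 65.2 mL/min
Patient B: SCr = 313 / 88.4 = 3.541 mg/dL
Patient B: CrCl = (140 − 34) × 119 / (72 × 3.541) = 12614.0 / 254.95 ≈ 49.5 mL/min
|65.2 − 49.5| = 15.7 mL/min

16 mL/min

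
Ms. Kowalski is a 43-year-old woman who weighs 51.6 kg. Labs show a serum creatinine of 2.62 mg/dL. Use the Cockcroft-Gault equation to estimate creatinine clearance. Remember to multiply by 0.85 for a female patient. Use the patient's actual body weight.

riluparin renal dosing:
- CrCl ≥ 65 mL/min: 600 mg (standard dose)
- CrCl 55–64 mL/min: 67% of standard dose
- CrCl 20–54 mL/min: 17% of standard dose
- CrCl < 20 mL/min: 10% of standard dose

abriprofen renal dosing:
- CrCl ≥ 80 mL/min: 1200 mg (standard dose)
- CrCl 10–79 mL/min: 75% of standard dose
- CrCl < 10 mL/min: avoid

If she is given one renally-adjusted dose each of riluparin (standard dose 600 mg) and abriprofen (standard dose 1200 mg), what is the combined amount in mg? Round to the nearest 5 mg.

1000 mg

CrCl = (140 − 43) × 51.6 / (72 × 2.62) × 0.85 = 5005.2 / 188.64 × 0.85 ≈ 22.6 mL/min
CrCl ≈ 23 mL/min.
riluparin: 20–54 mL/min → 17% of 600 mg = 102 mg.
abriprofen: 10–79 mL/min → 75% of 1200 mg = 900 mg.
Total = 102 + 900 = 1002 mg.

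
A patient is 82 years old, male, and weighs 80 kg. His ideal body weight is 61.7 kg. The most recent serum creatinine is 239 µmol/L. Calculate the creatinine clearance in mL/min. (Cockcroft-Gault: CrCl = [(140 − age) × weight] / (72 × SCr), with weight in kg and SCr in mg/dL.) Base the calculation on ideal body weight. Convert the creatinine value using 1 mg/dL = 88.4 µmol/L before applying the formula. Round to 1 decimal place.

18.4 mL/min

SCr = 239 / 88.4 = 2.704 mg/dL
CrCl = (140 − 82) × 61.7 / (72 × 2.704) = 3578.6 / 194.69 ≈ 18.4 mL/min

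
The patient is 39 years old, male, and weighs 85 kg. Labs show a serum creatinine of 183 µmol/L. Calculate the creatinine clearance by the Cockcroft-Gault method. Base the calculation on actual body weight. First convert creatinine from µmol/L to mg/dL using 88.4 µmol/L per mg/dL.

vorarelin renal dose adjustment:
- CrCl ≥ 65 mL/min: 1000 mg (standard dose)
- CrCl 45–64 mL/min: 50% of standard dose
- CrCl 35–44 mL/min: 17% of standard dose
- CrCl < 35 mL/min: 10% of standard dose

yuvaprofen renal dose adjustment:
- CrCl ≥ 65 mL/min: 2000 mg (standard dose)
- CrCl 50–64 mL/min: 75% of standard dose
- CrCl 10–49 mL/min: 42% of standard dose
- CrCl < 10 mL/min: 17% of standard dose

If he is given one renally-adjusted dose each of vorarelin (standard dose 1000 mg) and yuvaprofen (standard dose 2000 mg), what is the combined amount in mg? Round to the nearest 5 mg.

SCr = 183 / 88.4 = 2.07 mg/dL
CrCl = (140 − 39) × 85 / (72 × 2.07) = 8585.0 / 149.04 ≈ 57.6 mL/min
CrCl ≈ 58 mL/min.
vorarelin: 45–64 mL/min → 50% of 1000 mg = 500 mg.
yuvaprofen: 50–64 mL/min → 75% of 2000 mg = 1500 mg.
Total = 500 + 1500 = 2000 mg.

2000 mg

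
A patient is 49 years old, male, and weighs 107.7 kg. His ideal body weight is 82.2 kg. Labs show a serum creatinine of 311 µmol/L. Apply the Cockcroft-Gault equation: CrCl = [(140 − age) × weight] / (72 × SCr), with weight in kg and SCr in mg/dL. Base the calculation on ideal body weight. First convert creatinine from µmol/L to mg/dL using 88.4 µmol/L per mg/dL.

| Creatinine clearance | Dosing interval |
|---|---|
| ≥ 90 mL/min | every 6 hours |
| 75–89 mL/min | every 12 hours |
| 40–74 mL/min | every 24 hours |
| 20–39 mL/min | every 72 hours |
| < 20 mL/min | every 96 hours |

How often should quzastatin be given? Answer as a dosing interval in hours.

SCr = 311 / 88.4 = 3.518 mg/dL
CrCl = (140 − 49) × 82.2 / (72 × 3.518) = 7480.2 / 253.30 ≈ 29.5 mL/min
CrCl ≈ 30 mL/min → bracket 20–39 mL/min → every 72 hours.

every 72 hours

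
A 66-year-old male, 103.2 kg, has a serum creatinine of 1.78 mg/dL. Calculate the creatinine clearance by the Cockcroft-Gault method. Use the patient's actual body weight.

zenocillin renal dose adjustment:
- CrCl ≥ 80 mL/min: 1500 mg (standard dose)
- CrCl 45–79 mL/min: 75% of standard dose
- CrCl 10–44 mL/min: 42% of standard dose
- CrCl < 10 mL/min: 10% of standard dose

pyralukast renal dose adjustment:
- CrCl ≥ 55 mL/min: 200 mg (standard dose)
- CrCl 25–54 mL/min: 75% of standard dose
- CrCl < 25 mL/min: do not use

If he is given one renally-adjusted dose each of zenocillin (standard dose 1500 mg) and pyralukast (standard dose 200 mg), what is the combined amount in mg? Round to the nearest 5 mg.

1325 mg

CrCl = (140 − 66) × 103.2 / (72 × 1.78) = 7636.8 / 128.16 ≈ 59.6 mL/min
CrCl ≈ 60 mL/min.
zenocillin: 45–79 mL/min → 75% of 1500 mg = 1125 mg.
pyralukast: ≥ 55 mL/min → 100% of 200 mg = 200 mg.
Total = 1125 + 200 = 1325 mg.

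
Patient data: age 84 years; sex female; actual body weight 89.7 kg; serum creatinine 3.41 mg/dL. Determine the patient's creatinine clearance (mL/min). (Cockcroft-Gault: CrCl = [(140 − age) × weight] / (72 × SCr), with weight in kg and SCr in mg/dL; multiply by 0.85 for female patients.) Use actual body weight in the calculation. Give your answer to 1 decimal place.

CrCl = (140 − 84) × 89.7 / (72 × 3.41) × 0.85 = 5023.2 / 245.52 × 0.85 ≈ 17.4 mL/min

17.4 mL/min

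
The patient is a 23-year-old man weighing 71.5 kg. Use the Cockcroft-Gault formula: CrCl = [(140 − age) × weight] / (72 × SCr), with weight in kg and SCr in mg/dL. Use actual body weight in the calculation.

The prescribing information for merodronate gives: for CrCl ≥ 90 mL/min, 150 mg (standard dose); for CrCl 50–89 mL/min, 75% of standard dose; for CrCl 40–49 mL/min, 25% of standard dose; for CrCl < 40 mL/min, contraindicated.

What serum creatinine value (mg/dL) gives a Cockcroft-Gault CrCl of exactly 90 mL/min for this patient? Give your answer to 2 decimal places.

1.29 mg/dL

Standard dose requires CrCl ≥ 90 mL/min.
Set (140 − 23) × 71.5 / (72 × SCr) = 90
SCr = (140 − 23) × 71.5 / (72 × 90) = 1.291 mg/dL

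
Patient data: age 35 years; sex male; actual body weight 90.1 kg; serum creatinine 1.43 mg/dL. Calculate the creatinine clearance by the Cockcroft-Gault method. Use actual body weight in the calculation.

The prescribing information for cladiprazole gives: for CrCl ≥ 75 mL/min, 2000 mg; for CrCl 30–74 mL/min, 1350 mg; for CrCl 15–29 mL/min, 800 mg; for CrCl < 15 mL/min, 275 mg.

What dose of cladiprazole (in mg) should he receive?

CrCl = (140 − 35) × 90.1 / (72 × 1.43) = 9460.5 / 102.96 ≈ 91.9 mL/min
CrCl ≈ 92 mL/min → bracket ≥ 75 mL/min.
Dose for this bracket: 2000 mg.

2000 mg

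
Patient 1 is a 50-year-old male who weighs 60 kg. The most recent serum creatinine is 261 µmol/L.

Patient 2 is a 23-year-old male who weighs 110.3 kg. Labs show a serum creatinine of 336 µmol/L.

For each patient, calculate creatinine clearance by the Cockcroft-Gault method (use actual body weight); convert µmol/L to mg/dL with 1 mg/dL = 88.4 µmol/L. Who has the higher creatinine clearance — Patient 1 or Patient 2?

Patient 1: SCr = 261 / 88.4 = 2.952 mg/dL
Patient 1: CrCl = (140 − 50) × 60 / (72 × 2.952) = 5400.0 / 212.54 ≈ 25.4 mL/min
Patient 2: SCr = 336 / 88.4 = 3.801 mg/dL
Patient 2: CrCl = (140 − 23) × 110.3 / (72 × 3.801) = 12905.1 / 273.67 ≈ 47.2 mL/min
25.4 vs 47.2 mL/min → Patient 2 is higher.

Patient 2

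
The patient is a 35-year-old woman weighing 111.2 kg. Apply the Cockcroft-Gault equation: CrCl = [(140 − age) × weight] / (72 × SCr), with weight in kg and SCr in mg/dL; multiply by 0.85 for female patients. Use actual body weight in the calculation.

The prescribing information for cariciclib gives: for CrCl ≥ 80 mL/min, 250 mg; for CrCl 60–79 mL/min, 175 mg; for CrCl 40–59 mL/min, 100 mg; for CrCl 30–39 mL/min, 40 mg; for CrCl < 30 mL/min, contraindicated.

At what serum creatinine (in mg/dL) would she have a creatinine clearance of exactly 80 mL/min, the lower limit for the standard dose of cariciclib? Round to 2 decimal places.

Standard dose requires CrCl ≥ 80 mL/min.
Set (140 − 35) × 111.2 × 0.85 / (72 × SCr) = 80
SCr = (140 − 35) × 111.2 × 0.85 / (72 × 80) = 1.723 mg/dL

1.72 mg/dL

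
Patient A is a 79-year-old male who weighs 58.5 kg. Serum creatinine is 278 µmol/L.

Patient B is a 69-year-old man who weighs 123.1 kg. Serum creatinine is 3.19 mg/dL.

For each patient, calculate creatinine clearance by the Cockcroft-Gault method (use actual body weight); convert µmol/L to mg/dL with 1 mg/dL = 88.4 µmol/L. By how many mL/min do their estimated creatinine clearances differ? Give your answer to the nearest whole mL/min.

Patient A: SCr = 278 / 88.4 = 3.145 mg/dL
Patient A: CrCl = (140 − 79) × 58.5 / (72 × 3.145) = 3568.5 / 226.44 ≈ 15.8 mL/min
Patient B: CrCl = (140 − 69) × 123.1 / (72 × 3.19) = 8740.1 / 229.68 ≈ 38.1 mL/min
|15.8 − 38.1| = 22.3 mL/min

22 mL/min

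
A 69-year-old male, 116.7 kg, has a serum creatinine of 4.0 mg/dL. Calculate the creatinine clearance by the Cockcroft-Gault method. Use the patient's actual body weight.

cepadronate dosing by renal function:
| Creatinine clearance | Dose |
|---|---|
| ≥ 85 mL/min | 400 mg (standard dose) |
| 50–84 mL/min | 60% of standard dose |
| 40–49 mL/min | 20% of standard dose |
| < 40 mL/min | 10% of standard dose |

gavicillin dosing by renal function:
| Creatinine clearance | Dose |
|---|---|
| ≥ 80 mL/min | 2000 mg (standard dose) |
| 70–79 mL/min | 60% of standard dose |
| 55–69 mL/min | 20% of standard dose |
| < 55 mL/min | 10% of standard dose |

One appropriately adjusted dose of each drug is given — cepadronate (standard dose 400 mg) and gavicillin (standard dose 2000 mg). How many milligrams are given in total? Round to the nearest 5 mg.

240 mg

CrCl = (140 − 69) × 116.7 / (72 × 4) = 8285.7 / 288.00 ≈ 28.8 mL/min
CrCl ≈ 29 mL/min.
cepadronate: < 40 mL/min → 10% of 400 mg = 40 mg.
gavicillin: < 55 mL/min → 10% of 2000 mg = 200 mg.
Total = 40 + 200 = 240 mg.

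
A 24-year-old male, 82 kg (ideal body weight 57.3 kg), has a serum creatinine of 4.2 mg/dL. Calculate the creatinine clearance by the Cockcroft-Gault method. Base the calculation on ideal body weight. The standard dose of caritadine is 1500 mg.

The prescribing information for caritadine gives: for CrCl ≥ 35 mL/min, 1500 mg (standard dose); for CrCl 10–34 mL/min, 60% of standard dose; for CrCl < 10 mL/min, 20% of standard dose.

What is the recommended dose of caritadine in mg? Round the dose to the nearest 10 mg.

900 mg

CrCl = (140 − 24) × 57.3 / (72 × 4.2) = 6646.8 / 302.40 ≈ 22.0 mL/min
CrCl ≈ 22 mL/min → bracket 10–34 mL/min.
60% of 1500 mg = 900 mg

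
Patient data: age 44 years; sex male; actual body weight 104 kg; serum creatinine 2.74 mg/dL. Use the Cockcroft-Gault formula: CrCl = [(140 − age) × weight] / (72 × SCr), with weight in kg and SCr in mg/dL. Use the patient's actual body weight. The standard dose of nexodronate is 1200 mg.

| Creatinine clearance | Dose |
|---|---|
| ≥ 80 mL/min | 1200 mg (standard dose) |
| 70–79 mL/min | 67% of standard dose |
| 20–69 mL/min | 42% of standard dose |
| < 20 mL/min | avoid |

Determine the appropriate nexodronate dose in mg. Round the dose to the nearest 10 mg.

CrCl = (140 − 44) × 104 / (72 × 2.74) = 9984.0 / 197.28 ≈ 50.6 mL/min
CrCl ≈ 51 mL/min → bracket 20–69 mL/min.
42% of 1200 mg = 504 mg → 500 mg

500 mg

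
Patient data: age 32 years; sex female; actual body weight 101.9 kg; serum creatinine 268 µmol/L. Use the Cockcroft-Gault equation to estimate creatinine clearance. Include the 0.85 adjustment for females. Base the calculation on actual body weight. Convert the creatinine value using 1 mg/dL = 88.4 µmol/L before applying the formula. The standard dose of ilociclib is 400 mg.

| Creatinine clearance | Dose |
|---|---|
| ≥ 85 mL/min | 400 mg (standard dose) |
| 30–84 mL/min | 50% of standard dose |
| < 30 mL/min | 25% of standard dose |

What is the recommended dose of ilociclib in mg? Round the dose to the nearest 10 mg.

200 mg

SCr = 268 / 88.4 = 3.032 mg/dL
CrCl = (140 − 32) × 101.9 / (72 × 3.032) × 0.85 = 11005.2 / 218.30 × 0.85 ≈ 42.9 mL/min
CrCl ≈ 43 mL/min → bracket 30–84 mL/min.
50% of 400 mg = 200 mg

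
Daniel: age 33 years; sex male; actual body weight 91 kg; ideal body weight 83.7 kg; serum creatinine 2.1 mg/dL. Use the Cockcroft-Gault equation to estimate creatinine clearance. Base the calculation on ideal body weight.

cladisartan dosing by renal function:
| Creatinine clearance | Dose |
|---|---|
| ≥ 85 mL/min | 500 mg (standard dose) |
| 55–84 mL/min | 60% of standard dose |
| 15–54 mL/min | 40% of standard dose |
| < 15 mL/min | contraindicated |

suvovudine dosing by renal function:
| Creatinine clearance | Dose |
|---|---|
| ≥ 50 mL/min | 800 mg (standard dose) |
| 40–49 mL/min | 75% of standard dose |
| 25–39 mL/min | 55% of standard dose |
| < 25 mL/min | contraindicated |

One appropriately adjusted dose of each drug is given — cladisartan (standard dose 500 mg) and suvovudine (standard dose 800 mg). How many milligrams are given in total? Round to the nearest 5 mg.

1100 mg

CrCl = (140 − 33) × 83.7 / (72 × 2.1) = 8955.9 / 151.20 ≈ 59.2 mL/min
CrCl ≈ 59 mL/min.
cladisartan: 55–84 mL/min → 60% of 500 mg = 300 mg.
suvovudine: ≥ 50 mL/min → 100% of 800 mg = 800 mg.
Total = 300 + 800 = 1100 mg.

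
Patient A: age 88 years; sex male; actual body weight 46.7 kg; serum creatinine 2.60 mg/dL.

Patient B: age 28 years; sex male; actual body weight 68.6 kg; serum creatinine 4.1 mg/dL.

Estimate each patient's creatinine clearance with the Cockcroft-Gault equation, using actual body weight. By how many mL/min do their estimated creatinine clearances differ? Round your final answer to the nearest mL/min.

13 mL/min

Patient A: CrCl = (140 − 88) × 46.7 / (72 × 2.6) = 2428.4 / 187.20 ≈ 13.0 mL/min
Patient B: CrCl = (140 − 28) × 68.6 / (72 × 4.1) = 7683.2 / 295.20 ≈ 26.0 mL/min
|13.0 − 26.0| = 13.0 mL/min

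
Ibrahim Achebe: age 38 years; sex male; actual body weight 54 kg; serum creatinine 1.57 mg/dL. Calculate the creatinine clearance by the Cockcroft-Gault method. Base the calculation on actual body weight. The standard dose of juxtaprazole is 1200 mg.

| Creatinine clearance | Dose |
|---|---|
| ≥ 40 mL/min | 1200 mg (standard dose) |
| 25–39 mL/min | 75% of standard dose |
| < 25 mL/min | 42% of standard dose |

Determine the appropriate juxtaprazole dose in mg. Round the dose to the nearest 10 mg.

1200 mg

CrCl = (140 − 38) × 54 / (72 × 1.57) = 5508.0 / 113.04 ≈ 48.7 mL/min
CrCl ≈ 49 mL/min → bracket ≥ 40 mL/min.
100% of 1200 mg = 1200 mg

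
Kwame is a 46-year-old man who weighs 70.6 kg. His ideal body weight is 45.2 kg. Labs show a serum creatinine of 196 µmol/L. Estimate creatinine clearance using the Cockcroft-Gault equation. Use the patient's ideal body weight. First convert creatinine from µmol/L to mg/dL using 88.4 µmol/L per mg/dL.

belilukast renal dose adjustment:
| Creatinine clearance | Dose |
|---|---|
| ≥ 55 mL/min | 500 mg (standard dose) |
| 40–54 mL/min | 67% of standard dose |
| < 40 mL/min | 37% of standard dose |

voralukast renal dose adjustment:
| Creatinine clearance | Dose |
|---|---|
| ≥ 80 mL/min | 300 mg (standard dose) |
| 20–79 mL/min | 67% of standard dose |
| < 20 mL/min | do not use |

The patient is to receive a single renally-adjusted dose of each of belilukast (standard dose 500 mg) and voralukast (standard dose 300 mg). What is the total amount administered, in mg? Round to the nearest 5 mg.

385 mg

SCr = 196 / 88.4 = 2.217 mg/dL
CrCl = (140 − 46) × 45.2 / (72 × 2.217) = 4248.8 / 159.62 ≈ 26.6 mL/min
CrCl ≈ 27 mL/min.
belilukast: < 40 mL/min → 37% of 500 mg = 185 mg.
voralukast: 20–79 mL/min → 67% of 300 mg = 201 mg.
Total = 185 + 201 = 386 mg.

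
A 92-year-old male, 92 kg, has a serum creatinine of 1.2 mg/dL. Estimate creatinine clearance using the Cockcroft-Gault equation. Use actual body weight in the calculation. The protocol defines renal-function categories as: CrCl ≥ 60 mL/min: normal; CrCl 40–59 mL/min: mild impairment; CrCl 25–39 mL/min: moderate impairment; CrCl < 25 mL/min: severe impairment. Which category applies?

mild impairment

CrCl = (140 − 92) × 92 / (72 × 1.2) = 4416.0 / 86.40 ≈ 51.1 mL/min
51 mL/min falls in the 'mild impairment' range.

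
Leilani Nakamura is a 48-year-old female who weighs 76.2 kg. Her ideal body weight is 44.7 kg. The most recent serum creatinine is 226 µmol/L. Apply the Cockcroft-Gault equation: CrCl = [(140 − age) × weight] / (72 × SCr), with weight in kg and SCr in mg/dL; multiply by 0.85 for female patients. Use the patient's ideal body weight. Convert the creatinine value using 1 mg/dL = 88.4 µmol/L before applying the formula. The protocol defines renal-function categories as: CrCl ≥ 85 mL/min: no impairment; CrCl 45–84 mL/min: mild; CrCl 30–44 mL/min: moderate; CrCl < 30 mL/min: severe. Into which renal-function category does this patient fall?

severe

SCr = 226 / 88.4 = 2.557 mg/dL
CrCl = (140 − 48) × 44.7 / (72 × 2.557) × 0.85 = 4112.4 / 184.10 × 0.85 ≈ 19.0 mL/min
19 mL/min falls in the 'severe' range.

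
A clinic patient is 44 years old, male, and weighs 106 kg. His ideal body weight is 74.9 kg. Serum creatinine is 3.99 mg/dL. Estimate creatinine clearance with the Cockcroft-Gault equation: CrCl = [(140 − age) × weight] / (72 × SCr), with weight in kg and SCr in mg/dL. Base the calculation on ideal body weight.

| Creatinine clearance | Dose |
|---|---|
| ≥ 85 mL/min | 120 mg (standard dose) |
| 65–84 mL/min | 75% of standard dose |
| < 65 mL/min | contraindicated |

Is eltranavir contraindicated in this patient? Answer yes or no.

CrCl = (140 − 44) × 74.9 / (72 × 3.99) = 7190.4 / 287.28 ≈ 25.0 mL/min
CrCl ≈ 25 mL/min, which is < 65 mL/min.

yes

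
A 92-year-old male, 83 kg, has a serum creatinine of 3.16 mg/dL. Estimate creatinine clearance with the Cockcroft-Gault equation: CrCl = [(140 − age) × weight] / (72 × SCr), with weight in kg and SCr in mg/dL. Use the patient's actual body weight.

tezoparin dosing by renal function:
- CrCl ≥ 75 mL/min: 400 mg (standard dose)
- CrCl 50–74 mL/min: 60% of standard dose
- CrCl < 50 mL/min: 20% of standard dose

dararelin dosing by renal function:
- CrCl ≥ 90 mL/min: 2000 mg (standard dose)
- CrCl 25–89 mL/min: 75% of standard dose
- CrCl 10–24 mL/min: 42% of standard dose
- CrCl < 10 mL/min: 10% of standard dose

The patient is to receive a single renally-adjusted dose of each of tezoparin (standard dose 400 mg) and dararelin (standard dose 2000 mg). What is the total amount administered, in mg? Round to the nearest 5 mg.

CrCl = (140 − 92) × 83 / (72 × 3.16) = 3984.0 / 227.52 ≈ 17.5 mL/min
CrCl ≈ 18 mL/min.
tezoparin: < 50 mL/min → 20% of 400 mg = 80 mg.
dararelin: 10–24 mL/min → 42% of 2000 mg = 840 mg.
Total = 80 + 840 = 920 mg.

920 mg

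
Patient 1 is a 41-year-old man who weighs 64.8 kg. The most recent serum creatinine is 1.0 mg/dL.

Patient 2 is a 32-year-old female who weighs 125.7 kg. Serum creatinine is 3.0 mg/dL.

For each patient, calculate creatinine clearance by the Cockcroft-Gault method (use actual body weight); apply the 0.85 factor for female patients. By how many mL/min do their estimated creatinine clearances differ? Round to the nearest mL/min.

Patient 1: CrCl = (140 − 41) × 64.8 / (72 × 1) = 6415.2 / 72.00 ≈ 89.1 mL/min
Patient 2: CrCl = (140 − 32) × 125.7 / (72 × 3) × 0.85 = 13575.6 / 216.00 × 0.85 ≈ 53.4 mL/min
|89.1 − 53.4| = 35.7 mL/min

36 mL/min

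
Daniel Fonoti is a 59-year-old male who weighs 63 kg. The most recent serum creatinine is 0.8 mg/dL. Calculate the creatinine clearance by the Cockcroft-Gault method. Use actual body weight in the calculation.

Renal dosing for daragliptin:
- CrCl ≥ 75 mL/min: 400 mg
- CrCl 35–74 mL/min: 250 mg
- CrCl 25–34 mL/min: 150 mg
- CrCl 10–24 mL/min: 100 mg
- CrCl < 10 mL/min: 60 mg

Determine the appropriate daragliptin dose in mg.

CrCl = (140 − 59) × 63 / (72 × 0.8) = 5103.0 / 57.60 ≈ 88.6 mL/min
CrCl ≈ 89 mL/min → bracket ≥ 75 mL/min.
Dose for this bracket: 400 mg.

400 mg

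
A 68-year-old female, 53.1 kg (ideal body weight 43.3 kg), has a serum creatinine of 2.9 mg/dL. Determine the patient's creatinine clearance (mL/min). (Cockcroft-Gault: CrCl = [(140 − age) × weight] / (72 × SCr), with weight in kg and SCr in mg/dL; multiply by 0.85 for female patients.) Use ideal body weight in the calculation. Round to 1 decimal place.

CrCl = (140 − 68) × 43.3 / (72 × 2.9) × 0.85 = 3117.6 / 208.80 × 0.85 ≈ 12.7 mL/min

12.7 mL/min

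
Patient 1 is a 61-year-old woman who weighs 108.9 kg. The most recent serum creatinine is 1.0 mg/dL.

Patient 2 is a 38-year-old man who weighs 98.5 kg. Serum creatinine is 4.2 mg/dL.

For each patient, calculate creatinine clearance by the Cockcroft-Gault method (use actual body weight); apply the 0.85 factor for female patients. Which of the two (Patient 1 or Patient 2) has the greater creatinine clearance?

Patient 1: CrCl = (140 − 61) × 108.9 / (72 × 1) × 0.85 = 8603.1 / 72.00 × 0.85 ≈ 101.6 mL/min
Patient 2: CrCl = (140 − 38) × 98.5 / (72 × 4.2) = 10047.0 / 302.40 ≈ 33.2 mL/min
101.6 vs 33.2 mL/min → Patient 1 is higher.

Patient 1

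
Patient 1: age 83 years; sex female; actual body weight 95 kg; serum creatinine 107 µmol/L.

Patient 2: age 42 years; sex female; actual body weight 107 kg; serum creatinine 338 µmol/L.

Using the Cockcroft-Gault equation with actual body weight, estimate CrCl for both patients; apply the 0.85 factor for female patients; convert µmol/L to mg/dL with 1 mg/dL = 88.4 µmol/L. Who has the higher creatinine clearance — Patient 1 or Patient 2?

Patient 1

Patient 1: SCr = 107 / 88.4 = 1.21 mg/dL
Patient 1: CrCl = (140 − 83) × 95 / (72 × 1.21) × 0.85 = 5415.0 / 87.12 × 0.85 ≈ 52.8 mL/min
Patient 2: SCr = 338 / 88.4 = 3.824 mg/dL
Patient 2: CrCl = (140 − 42) × 107 / (72 × 3.824) × 0.85 = 10486.0 / 275.33 × 0.85 ≈ 32.4 mL/min
52.8 vs 32.4 mL/min → Patient 1 is higher.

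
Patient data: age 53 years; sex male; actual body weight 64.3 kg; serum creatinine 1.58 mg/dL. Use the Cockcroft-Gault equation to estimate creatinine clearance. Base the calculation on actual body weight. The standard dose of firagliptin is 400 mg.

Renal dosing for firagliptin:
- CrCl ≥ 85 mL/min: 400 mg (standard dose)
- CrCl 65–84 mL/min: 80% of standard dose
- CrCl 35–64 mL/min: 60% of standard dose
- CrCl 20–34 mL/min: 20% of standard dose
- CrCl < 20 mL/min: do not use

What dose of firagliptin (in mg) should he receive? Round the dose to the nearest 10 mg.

CrCl = (140 − 53) × 64.3 / (72 × 1.58) = 5594.1 / 113.76 ≈ 49.2 mL/min
CrCl ≈ 49 mL/min → bracket 35–64 mL/min.
60% of 400 mg = 240 mg

240 mg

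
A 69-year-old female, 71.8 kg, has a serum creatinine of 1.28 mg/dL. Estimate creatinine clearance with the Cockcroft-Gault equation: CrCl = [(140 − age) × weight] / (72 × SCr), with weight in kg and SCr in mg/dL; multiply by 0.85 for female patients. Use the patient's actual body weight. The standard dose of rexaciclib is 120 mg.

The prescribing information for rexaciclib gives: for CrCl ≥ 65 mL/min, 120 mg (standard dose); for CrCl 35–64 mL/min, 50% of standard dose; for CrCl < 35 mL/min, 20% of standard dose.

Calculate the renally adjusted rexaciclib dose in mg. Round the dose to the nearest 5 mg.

60 mg

CrCl = (140 − 69) × 71.8 / (72 × 1.28) × 0.85 = 5097.8 / 92.16 × 0.85 ≈ 47.0 mL/min
CrCl ≈ 47 mL/min → bracket 35–64 mL/min.
50% of 120 mg = 60 mg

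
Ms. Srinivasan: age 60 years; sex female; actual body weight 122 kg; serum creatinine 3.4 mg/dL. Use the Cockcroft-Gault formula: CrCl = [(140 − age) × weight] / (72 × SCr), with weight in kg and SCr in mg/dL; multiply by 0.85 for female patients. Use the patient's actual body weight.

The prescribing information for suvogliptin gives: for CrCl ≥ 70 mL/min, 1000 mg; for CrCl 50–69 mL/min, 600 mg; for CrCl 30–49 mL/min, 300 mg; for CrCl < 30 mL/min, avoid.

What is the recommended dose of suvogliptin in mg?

300 mg

CrCl = (140 − 60) × 122 / (72 × 3.4) × 0.85 = 9760.0 / 244.80 × 0.85 ≈ 33.9 mL/min
CrCl ≈ 34 mL/min → bracket 30–49 mL/min.
Dose for this bracket: 300 mg.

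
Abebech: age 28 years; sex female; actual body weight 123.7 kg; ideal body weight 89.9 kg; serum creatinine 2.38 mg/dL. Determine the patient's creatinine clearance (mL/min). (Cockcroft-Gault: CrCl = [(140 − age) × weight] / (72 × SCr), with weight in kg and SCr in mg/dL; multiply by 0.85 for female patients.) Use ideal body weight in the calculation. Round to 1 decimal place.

49.9 mL/min

CrCl = (140 − 28) × 89.9 / (72 × 2.38) × 0.85 = 10068.8 / 171.36 × 0.85 ≈ 49.9 mL/min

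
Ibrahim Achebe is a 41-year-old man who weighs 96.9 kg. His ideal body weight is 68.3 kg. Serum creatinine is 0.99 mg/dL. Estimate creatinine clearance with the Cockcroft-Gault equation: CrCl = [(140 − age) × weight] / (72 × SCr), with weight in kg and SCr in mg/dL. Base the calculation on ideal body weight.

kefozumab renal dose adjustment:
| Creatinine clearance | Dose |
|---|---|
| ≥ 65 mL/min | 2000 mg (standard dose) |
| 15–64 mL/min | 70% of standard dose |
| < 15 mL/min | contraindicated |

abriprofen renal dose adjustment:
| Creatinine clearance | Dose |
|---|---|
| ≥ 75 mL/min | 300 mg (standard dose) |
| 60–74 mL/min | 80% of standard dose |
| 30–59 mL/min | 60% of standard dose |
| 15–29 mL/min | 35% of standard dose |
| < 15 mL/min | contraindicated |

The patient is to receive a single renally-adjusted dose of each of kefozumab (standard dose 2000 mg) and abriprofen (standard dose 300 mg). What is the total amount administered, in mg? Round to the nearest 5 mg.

2300 mg

CrCl = (140 − 41) × 68.3 / (72 × 0.99) = 6761.7 / 71.28 ≈ 94.9 mL/min
CrCl ≈ 95 mL/min.
kefozumab: ≥ 65 mL/min → 100% of 2000 mg = 2000 mg.
abriprofen: ≥ 75 mL/min → 100% of 300 mg = 300 mg.
Total = 2000 + 300 = 2300 mg.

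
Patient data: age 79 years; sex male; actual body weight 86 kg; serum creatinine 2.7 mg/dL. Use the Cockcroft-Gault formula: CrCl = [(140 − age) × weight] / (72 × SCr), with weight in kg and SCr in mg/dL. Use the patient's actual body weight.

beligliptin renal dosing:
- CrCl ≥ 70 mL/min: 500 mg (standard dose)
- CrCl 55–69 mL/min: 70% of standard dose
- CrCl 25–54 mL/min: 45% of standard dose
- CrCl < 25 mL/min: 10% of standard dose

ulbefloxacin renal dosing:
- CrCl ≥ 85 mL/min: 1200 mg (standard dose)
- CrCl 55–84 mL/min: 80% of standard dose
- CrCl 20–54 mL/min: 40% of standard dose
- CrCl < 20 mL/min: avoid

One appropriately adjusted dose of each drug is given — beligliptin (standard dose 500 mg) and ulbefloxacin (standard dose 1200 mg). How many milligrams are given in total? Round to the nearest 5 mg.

705 mg

CrCl = (140 − 79) × 86 / (72 × 2.7) = 5246.0 / 194.40 ≈ 27.0 mL/min
CrCl ≈ 27 mL/min.
beligliptin: 25–54 mL/min → 45% of 500 mg = 225 mg.
ulbefloxacin: 20–54 mL/min → 40% of 1200 mg = 480 mg.
Total = 225 + 480 = 705 mg.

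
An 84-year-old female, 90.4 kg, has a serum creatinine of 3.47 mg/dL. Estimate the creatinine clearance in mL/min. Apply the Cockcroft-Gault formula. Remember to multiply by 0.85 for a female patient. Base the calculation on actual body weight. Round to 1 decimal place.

CrCl = (140 − 84) × 90.4 / (72 × 3.47) × 0.85 = 5062.4 / 249.84 × 0.85 ≈ 17.2 mL/min

17.2 mL/min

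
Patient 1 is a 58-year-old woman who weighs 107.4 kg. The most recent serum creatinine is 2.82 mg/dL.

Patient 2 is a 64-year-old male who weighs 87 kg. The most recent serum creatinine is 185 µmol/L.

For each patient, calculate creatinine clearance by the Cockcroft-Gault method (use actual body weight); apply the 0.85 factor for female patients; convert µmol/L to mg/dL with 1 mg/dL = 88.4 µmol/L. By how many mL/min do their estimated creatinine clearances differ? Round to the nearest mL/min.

7 mL/min

Patient 1: CrCl = (140 − 58) × 107.4 / (72 × 2.82) × 0.85 = 8806.8 / 203.04 × 0.85 ≈ 36.9 mL/min
Patient 2: SCr = 185 / 88.4 = 2.093 mg/dL
Patient 2: CrCl = (140 − 64) × 87 / (72 × 2.093) = 6612.0 / 150.70 ≈ 43.9 mL/min
|36.9 − 43.9| = 7.0 mL/min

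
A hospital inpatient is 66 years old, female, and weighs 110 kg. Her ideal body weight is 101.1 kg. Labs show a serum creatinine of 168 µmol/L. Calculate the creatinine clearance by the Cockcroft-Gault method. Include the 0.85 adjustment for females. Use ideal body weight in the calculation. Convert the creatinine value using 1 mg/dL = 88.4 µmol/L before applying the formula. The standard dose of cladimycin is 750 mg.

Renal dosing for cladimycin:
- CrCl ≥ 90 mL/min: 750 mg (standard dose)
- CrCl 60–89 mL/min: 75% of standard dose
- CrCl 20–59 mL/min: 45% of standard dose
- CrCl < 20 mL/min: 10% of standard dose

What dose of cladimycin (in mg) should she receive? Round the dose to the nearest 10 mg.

340 mg

SCr = 168 / 88.4 = 1.9 mg/dL
CrCl = (140 − 66) × 101.1 / (72 × 1.9) × 0.85 = 7481.4 / 136.80 × 0.85 ≈ 46.5 mL/min
CrCl ≈ 46 mL/min → bracket 20–59 mL/min.
45% of 750 mg = 337.5 mg → 340 mg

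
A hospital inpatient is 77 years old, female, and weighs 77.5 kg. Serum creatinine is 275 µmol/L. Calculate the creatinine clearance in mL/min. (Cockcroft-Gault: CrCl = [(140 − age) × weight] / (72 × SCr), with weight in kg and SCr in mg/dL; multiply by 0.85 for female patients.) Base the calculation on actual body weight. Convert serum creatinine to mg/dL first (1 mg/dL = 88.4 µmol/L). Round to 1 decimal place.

SCr = 275 / 88.4 = 3.111 mg/dL
CrCl = (140 − 77) × 77.5 / (72 × 3.111) × 0.85 = 4882.5 / 223.99 × 0.85 ≈ 18.5 mL/min

18.5 mL/min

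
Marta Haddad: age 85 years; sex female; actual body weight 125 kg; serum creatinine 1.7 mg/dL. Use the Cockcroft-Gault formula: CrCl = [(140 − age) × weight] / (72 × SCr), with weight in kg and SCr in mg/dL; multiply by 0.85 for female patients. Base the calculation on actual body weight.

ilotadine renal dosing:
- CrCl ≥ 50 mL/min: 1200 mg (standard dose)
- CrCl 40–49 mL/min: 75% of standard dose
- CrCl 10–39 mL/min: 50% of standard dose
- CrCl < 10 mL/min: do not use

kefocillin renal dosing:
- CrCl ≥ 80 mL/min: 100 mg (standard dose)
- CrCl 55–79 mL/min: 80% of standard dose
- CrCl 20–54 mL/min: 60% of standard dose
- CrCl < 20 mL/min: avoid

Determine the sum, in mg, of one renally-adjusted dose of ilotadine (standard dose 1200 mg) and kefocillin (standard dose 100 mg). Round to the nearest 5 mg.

960 mg

CrCl = (140 − 85) × 125 / (72 × 1.7) × 0.85 = 6875.0 / 122.40 × 0.85 ≈ 47.7 mL/min
CrCl ≈ 48 mL/min.
ilotadine: 40–49 mL/min → 75% of 1200 mg = 900 mg.
kefocillin: 20–54 mL/min → 60% of 100 mg = 60 mg.
Total = 900 + 60 = 960 mg.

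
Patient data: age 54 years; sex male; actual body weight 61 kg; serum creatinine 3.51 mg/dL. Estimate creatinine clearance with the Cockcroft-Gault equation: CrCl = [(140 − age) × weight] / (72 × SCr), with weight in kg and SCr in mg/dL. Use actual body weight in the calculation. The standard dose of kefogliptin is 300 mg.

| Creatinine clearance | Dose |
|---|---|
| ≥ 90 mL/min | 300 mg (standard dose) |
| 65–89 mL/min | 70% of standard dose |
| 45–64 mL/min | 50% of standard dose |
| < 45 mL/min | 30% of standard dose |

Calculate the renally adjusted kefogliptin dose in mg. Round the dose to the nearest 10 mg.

CrCl = (140 − 54) × 61 / (72 × 3.51) = 5246.0 / 252.72 ≈ 20.8 mL/min
CrCl ≈ 21 mL/min → bracket < 45 mL/min.
30% of 300 mg = 90 mg

90 mg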